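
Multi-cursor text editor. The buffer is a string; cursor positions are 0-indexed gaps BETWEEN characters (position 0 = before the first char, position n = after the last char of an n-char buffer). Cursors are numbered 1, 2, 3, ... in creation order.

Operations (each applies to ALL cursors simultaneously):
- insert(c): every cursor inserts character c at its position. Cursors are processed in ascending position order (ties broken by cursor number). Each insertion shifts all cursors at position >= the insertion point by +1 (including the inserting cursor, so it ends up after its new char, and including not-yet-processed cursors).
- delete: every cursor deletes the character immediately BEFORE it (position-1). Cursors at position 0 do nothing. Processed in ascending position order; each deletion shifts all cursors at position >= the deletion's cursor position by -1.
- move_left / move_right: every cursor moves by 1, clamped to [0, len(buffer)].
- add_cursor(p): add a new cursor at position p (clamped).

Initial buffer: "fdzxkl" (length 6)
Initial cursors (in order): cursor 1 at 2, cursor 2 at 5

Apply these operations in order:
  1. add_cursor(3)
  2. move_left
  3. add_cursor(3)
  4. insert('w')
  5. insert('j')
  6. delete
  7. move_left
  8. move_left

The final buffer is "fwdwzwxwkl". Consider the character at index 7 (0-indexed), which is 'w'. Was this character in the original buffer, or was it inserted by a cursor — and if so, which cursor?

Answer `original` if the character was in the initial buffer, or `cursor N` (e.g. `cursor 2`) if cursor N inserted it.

Answer: cursor 2

Derivation:
After op 1 (add_cursor(3)): buffer="fdzxkl" (len 6), cursors c1@2 c3@3 c2@5, authorship ......
After op 2 (move_left): buffer="fdzxkl" (len 6), cursors c1@1 c3@2 c2@4, authorship ......
After op 3 (add_cursor(3)): buffer="fdzxkl" (len 6), cursors c1@1 c3@2 c4@3 c2@4, authorship ......
After op 4 (insert('w')): buffer="fwdwzwxwkl" (len 10), cursors c1@2 c3@4 c4@6 c2@8, authorship .1.3.4.2..
After op 5 (insert('j')): buffer="fwjdwjzwjxwjkl" (len 14), cursors c1@3 c3@6 c4@9 c2@12, authorship .11.33.44.22..
After op 6 (delete): buffer="fwdwzwxwkl" (len 10), cursors c1@2 c3@4 c4@6 c2@8, authorship .1.3.4.2..
After op 7 (move_left): buffer="fwdwzwxwkl" (len 10), cursors c1@1 c3@3 c4@5 c2@7, authorship .1.3.4.2..
After op 8 (move_left): buffer="fwdwzwxwkl" (len 10), cursors c1@0 c3@2 c4@4 c2@6, authorship .1.3.4.2..
Authorship (.=original, N=cursor N): . 1 . 3 . 4 . 2 . .
Index 7: author = 2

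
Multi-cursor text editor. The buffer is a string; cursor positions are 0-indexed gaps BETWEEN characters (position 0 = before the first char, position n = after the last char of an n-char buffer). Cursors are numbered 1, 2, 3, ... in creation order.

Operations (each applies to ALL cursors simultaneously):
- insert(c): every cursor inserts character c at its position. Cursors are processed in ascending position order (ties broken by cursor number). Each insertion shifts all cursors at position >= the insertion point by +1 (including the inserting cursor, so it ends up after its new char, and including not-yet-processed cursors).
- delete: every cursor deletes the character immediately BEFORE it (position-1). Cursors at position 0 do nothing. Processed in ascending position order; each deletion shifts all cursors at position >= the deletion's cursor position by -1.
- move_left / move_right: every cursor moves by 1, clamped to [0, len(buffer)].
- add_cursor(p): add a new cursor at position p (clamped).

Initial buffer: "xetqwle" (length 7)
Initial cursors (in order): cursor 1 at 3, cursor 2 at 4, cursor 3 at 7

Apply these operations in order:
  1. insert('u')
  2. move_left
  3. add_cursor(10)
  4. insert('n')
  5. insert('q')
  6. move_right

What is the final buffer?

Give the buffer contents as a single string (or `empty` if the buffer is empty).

After op 1 (insert('u')): buffer="xetuquwleu" (len 10), cursors c1@4 c2@6 c3@10, authorship ...1.2...3
After op 2 (move_left): buffer="xetuquwleu" (len 10), cursors c1@3 c2@5 c3@9, authorship ...1.2...3
After op 3 (add_cursor(10)): buffer="xetuquwleu" (len 10), cursors c1@3 c2@5 c3@9 c4@10, authorship ...1.2...3
After op 4 (insert('n')): buffer="xetnuqnuwlenun" (len 14), cursors c1@4 c2@7 c3@12 c4@14, authorship ...11.22...334
After op 5 (insert('q')): buffer="xetnquqnquwlenqunq" (len 18), cursors c1@5 c2@9 c3@15 c4@18, authorship ...111.222...33344
After op 6 (move_right): buffer="xetnquqnquwlenqunq" (len 18), cursors c1@6 c2@10 c3@16 c4@18, authorship ...111.222...33344

Answer: xetnquqnquwlenqunq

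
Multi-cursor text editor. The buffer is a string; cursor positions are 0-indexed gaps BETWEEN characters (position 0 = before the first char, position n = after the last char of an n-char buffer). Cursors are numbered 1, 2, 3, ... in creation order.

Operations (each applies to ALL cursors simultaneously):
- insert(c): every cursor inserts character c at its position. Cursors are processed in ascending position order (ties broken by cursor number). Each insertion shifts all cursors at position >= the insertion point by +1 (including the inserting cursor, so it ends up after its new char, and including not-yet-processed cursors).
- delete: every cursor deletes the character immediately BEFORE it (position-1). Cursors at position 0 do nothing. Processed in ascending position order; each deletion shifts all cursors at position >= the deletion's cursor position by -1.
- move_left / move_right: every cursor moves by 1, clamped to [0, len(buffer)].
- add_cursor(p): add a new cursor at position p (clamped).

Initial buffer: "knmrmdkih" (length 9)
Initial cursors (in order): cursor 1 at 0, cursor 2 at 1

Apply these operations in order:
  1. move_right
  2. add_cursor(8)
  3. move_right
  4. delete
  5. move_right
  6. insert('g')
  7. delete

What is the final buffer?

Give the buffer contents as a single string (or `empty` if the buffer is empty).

Answer: krmdki

Derivation:
After op 1 (move_right): buffer="knmrmdkih" (len 9), cursors c1@1 c2@2, authorship .........
After op 2 (add_cursor(8)): buffer="knmrmdkih" (len 9), cursors c1@1 c2@2 c3@8, authorship .........
After op 3 (move_right): buffer="knmrmdkih" (len 9), cursors c1@2 c2@3 c3@9, authorship .........
After op 4 (delete): buffer="krmdki" (len 6), cursors c1@1 c2@1 c3@6, authorship ......
After op 5 (move_right): buffer="krmdki" (len 6), cursors c1@2 c2@2 c3@6, authorship ......
After op 6 (insert('g')): buffer="krggmdkig" (len 9), cursors c1@4 c2@4 c3@9, authorship ..12....3
After op 7 (delete): buffer="krmdki" (len 6), cursors c1@2 c2@2 c3@6, authorship ......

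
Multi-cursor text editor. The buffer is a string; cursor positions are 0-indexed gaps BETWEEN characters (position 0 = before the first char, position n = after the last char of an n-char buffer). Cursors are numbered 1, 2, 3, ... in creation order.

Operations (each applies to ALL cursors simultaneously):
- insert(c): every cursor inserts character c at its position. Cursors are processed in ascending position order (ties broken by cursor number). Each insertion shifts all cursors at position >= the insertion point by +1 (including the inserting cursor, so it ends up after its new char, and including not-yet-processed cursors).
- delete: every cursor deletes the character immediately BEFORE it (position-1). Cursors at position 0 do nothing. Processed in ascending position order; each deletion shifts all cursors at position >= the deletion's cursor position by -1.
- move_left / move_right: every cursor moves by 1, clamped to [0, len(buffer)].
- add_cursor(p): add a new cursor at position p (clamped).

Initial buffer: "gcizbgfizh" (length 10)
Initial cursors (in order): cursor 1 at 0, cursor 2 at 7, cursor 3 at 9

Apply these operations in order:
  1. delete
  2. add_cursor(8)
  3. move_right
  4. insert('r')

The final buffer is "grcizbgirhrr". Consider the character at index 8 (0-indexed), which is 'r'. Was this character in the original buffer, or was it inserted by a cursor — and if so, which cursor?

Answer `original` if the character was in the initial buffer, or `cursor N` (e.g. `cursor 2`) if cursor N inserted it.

Answer: cursor 2

Derivation:
After op 1 (delete): buffer="gcizbgih" (len 8), cursors c1@0 c2@6 c3@7, authorship ........
After op 2 (add_cursor(8)): buffer="gcizbgih" (len 8), cursors c1@0 c2@6 c3@7 c4@8, authorship ........
After op 3 (move_right): buffer="gcizbgih" (len 8), cursors c1@1 c2@7 c3@8 c4@8, authorship ........
After op 4 (insert('r')): buffer="grcizbgirhrr" (len 12), cursors c1@2 c2@9 c3@12 c4@12, authorship .1......2.34
Authorship (.=original, N=cursor N): . 1 . . . . . . 2 . 3 4
Index 8: author = 2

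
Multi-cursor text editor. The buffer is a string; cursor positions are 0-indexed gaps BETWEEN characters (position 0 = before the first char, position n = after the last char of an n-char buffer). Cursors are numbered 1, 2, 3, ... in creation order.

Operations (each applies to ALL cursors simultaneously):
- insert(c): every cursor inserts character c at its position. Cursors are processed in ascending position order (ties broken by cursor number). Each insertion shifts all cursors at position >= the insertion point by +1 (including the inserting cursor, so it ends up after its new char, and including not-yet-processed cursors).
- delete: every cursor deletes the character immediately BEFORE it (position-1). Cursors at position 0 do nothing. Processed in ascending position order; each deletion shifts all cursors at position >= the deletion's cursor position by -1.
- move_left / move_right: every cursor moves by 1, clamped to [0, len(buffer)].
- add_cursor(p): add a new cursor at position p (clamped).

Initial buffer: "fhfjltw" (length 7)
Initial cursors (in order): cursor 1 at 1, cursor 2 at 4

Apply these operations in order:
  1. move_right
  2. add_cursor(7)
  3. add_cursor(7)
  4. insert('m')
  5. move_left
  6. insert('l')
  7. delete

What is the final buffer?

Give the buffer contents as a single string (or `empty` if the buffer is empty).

Answer: fhmfjlmtwmm

Derivation:
After op 1 (move_right): buffer="fhfjltw" (len 7), cursors c1@2 c2@5, authorship .......
After op 2 (add_cursor(7)): buffer="fhfjltw" (len 7), cursors c1@2 c2@5 c3@7, authorship .......
After op 3 (add_cursor(7)): buffer="fhfjltw" (len 7), cursors c1@2 c2@5 c3@7 c4@7, authorship .......
After op 4 (insert('m')): buffer="fhmfjlmtwmm" (len 11), cursors c1@3 c2@7 c3@11 c4@11, authorship ..1...2..34
After op 5 (move_left): buffer="fhmfjlmtwmm" (len 11), cursors c1@2 c2@6 c3@10 c4@10, authorship ..1...2..34
After op 6 (insert('l')): buffer="fhlmfjllmtwmllm" (len 15), cursors c1@3 c2@8 c3@14 c4@14, authorship ..11...22..3344
After op 7 (delete): buffer="fhmfjlmtwmm" (len 11), cursors c1@2 c2@6 c3@10 c4@10, authorship ..1...2..34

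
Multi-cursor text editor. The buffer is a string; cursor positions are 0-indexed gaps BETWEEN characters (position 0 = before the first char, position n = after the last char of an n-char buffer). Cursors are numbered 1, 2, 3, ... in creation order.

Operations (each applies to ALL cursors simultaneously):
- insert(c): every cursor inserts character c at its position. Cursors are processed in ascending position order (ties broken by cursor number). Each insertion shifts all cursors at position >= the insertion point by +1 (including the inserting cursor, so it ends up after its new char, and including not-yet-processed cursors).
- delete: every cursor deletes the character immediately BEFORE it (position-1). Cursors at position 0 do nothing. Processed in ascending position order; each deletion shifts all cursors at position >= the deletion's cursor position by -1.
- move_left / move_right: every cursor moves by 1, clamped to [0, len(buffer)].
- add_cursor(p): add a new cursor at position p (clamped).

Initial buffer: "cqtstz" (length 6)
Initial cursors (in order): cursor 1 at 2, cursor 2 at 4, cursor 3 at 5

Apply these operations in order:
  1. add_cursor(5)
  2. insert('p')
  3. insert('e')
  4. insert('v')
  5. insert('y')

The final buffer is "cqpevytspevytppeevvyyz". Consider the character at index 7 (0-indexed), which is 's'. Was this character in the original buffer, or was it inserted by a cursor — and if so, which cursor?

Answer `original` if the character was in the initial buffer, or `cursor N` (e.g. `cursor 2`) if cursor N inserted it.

Answer: original

Derivation:
After op 1 (add_cursor(5)): buffer="cqtstz" (len 6), cursors c1@2 c2@4 c3@5 c4@5, authorship ......
After op 2 (insert('p')): buffer="cqptsptppz" (len 10), cursors c1@3 c2@6 c3@9 c4@9, authorship ..1..2.34.
After op 3 (insert('e')): buffer="cqpetspetppeez" (len 14), cursors c1@4 c2@8 c3@13 c4@13, authorship ..11..22.3434.
After op 4 (insert('v')): buffer="cqpevtspevtppeevvz" (len 18), cursors c1@5 c2@10 c3@17 c4@17, authorship ..111..222.343434.
After op 5 (insert('y')): buffer="cqpevytspevytppeevvyyz" (len 22), cursors c1@6 c2@12 c3@21 c4@21, authorship ..1111..2222.34343434.
Authorship (.=original, N=cursor N): . . 1 1 1 1 . . 2 2 2 2 . 3 4 3 4 3 4 3 4 .
Index 7: author = original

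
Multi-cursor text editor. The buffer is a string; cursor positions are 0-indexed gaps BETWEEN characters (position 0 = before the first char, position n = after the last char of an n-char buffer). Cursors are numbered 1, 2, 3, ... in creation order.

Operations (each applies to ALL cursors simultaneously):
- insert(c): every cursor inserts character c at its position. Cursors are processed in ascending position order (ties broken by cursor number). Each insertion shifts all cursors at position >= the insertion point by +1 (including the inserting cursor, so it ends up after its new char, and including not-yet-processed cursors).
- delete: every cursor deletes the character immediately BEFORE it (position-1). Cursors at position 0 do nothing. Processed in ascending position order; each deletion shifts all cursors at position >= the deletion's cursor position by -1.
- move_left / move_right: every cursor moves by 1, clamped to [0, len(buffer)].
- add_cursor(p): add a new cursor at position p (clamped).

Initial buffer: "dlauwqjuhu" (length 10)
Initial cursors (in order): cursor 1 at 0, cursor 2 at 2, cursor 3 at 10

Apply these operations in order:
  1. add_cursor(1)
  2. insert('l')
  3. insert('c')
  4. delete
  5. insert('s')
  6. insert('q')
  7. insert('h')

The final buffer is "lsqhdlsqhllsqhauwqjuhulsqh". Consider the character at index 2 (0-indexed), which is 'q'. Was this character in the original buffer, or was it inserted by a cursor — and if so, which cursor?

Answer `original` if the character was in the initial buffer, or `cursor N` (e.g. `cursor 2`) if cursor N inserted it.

Answer: cursor 1

Derivation:
After op 1 (add_cursor(1)): buffer="dlauwqjuhu" (len 10), cursors c1@0 c4@1 c2@2 c3@10, authorship ..........
After op 2 (insert('l')): buffer="ldlllauwqjuhul" (len 14), cursors c1@1 c4@3 c2@5 c3@14, authorship 1.4.2........3
After op 3 (insert('c')): buffer="lcdlcllcauwqjuhulc" (len 18), cursors c1@2 c4@5 c2@8 c3@18, authorship 11.44.22........33
After op 4 (delete): buffer="ldlllauwqjuhul" (len 14), cursors c1@1 c4@3 c2@5 c3@14, authorship 1.4.2........3
After op 5 (insert('s')): buffer="lsdlsllsauwqjuhuls" (len 18), cursors c1@2 c4@5 c2@8 c3@18, authorship 11.44.22........33
After op 6 (insert('q')): buffer="lsqdlsqllsqauwqjuhulsq" (len 22), cursors c1@3 c4@7 c2@11 c3@22, authorship 111.444.222........333
After op 7 (insert('h')): buffer="lsqhdlsqhllsqhauwqjuhulsqh" (len 26), cursors c1@4 c4@9 c2@14 c3@26, authorship 1111.4444.2222........3333
Authorship (.=original, N=cursor N): 1 1 1 1 . 4 4 4 4 . 2 2 2 2 . . . . . . . . 3 3 3 3
Index 2: author = 1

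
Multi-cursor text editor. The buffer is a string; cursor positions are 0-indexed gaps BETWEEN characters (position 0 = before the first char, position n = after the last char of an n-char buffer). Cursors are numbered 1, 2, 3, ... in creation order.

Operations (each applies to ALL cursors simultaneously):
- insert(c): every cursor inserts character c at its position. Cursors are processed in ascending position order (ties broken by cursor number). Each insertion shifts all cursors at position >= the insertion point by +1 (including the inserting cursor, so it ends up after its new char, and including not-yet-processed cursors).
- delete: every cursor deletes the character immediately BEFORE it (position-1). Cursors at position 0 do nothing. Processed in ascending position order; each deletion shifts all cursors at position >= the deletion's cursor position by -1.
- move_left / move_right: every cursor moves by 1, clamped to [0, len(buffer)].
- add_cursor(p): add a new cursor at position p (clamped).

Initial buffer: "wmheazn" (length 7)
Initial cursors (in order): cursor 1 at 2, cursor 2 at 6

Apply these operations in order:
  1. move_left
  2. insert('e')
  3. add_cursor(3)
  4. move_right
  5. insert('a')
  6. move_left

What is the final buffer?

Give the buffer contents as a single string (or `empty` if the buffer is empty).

After op 1 (move_left): buffer="wmheazn" (len 7), cursors c1@1 c2@5, authorship .......
After op 2 (insert('e')): buffer="wemheaezn" (len 9), cursors c1@2 c2@7, authorship .1....2..
After op 3 (add_cursor(3)): buffer="wemheaezn" (len 9), cursors c1@2 c3@3 c2@7, authorship .1....2..
After op 4 (move_right): buffer="wemheaezn" (len 9), cursors c1@3 c3@4 c2@8, authorship .1....2..
After op 5 (insert('a')): buffer="wemahaeaezan" (len 12), cursors c1@4 c3@6 c2@11, authorship .1.1.3..2.2.
After op 6 (move_left): buffer="wemahaeaezan" (len 12), cursors c1@3 c3@5 c2@10, authorship .1.1.3..2.2.

Answer: wemahaeaezan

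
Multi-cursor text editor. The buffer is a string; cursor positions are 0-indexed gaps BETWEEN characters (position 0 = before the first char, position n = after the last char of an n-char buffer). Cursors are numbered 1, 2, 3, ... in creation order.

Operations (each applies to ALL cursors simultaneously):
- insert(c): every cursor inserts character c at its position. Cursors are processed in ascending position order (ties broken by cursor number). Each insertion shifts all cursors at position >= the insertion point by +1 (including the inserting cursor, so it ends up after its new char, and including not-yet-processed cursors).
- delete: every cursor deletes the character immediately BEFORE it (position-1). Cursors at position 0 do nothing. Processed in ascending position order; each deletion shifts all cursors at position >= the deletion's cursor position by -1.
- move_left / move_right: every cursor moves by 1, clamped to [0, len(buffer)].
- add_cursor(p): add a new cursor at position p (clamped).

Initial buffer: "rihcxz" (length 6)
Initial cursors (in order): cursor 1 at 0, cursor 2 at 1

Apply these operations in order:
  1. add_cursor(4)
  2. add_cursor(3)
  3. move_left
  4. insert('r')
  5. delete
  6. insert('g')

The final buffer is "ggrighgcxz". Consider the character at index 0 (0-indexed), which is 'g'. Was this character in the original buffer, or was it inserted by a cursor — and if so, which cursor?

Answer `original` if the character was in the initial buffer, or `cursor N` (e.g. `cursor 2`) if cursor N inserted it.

Answer: cursor 1

Derivation:
After op 1 (add_cursor(4)): buffer="rihcxz" (len 6), cursors c1@0 c2@1 c3@4, authorship ......
After op 2 (add_cursor(3)): buffer="rihcxz" (len 6), cursors c1@0 c2@1 c4@3 c3@4, authorship ......
After op 3 (move_left): buffer="rihcxz" (len 6), cursors c1@0 c2@0 c4@2 c3@3, authorship ......
After op 4 (insert('r')): buffer="rrrirhrcxz" (len 10), cursors c1@2 c2@2 c4@5 c3@7, authorship 12..4.3...
After op 5 (delete): buffer="rihcxz" (len 6), cursors c1@0 c2@0 c4@2 c3@3, authorship ......
After op 6 (insert('g')): buffer="ggrighgcxz" (len 10), cursors c1@2 c2@2 c4@5 c3@7, authorship 12..4.3...
Authorship (.=original, N=cursor N): 1 2 . . 4 . 3 . . .
Index 0: author = 1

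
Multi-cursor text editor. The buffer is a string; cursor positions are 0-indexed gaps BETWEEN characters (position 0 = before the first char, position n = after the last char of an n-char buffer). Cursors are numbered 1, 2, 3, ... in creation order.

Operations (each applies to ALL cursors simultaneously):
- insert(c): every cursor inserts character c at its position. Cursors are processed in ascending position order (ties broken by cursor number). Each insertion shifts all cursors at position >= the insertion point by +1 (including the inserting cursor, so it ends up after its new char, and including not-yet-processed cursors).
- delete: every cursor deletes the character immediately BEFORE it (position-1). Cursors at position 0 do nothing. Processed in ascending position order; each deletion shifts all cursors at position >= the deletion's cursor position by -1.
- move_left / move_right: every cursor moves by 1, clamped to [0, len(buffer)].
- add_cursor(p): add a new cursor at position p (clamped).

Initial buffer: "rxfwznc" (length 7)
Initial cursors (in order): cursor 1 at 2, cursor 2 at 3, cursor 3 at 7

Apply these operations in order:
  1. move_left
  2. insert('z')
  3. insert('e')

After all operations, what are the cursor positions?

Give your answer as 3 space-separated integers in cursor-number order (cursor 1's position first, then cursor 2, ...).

Answer: 3 6 12

Derivation:
After op 1 (move_left): buffer="rxfwznc" (len 7), cursors c1@1 c2@2 c3@6, authorship .......
After op 2 (insert('z')): buffer="rzxzfwznzc" (len 10), cursors c1@2 c2@4 c3@9, authorship .1.2....3.
After op 3 (insert('e')): buffer="rzexzefwznzec" (len 13), cursors c1@3 c2@6 c3@12, authorship .11.22....33.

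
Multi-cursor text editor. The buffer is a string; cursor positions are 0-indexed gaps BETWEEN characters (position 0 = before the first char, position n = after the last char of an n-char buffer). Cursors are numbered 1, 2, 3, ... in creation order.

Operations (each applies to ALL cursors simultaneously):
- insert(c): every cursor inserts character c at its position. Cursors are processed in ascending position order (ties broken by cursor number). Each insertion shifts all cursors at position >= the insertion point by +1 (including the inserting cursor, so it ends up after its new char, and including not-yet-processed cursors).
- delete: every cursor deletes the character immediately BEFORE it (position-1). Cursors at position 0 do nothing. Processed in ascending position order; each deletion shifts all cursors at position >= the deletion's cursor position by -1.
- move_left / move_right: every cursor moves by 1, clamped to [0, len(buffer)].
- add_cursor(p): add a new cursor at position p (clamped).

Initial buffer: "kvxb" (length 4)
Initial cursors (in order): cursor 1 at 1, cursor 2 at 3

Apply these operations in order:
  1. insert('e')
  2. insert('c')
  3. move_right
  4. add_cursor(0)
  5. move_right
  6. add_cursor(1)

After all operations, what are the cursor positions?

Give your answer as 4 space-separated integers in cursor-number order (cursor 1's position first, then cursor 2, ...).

After op 1 (insert('e')): buffer="kevxeb" (len 6), cursors c1@2 c2@5, authorship .1..2.
After op 2 (insert('c')): buffer="kecvxecb" (len 8), cursors c1@3 c2@7, authorship .11..22.
After op 3 (move_right): buffer="kecvxecb" (len 8), cursors c1@4 c2@8, authorship .11..22.
After op 4 (add_cursor(0)): buffer="kecvxecb" (len 8), cursors c3@0 c1@4 c2@8, authorship .11..22.
After op 5 (move_right): buffer="kecvxecb" (len 8), cursors c3@1 c1@5 c2@8, authorship .11..22.
After op 6 (add_cursor(1)): buffer="kecvxecb" (len 8), cursors c3@1 c4@1 c1@5 c2@8, authorship .11..22.

Answer: 5 8 1 1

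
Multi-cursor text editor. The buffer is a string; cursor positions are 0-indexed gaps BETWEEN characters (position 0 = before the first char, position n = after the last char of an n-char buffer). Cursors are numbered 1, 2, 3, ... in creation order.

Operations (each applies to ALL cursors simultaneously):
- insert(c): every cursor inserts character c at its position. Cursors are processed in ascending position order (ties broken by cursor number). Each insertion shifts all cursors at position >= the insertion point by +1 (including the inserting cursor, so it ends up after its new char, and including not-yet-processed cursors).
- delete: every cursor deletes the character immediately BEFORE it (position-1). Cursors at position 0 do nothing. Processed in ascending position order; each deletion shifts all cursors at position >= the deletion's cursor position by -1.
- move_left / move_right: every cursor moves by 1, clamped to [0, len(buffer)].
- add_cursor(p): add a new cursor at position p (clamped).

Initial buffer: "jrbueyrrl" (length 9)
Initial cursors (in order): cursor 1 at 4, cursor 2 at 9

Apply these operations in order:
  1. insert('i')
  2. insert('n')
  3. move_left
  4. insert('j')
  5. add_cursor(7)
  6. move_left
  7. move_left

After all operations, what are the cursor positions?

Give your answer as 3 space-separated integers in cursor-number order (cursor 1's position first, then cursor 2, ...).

After op 1 (insert('i')): buffer="jrbuieyrrli" (len 11), cursors c1@5 c2@11, authorship ....1.....2
After op 2 (insert('n')): buffer="jrbuineyrrlin" (len 13), cursors c1@6 c2@13, authorship ....11.....22
After op 3 (move_left): buffer="jrbuineyrrlin" (len 13), cursors c1@5 c2@12, authorship ....11.....22
After op 4 (insert('j')): buffer="jrbuijneyrrlijn" (len 15), cursors c1@6 c2@14, authorship ....111.....222
After op 5 (add_cursor(7)): buffer="jrbuijneyrrlijn" (len 15), cursors c1@6 c3@7 c2@14, authorship ....111.....222
After op 6 (move_left): buffer="jrbuijneyrrlijn" (len 15), cursors c1@5 c3@6 c2@13, authorship ....111.....222
After op 7 (move_left): buffer="jrbuijneyrrlijn" (len 15), cursors c1@4 c3@5 c2@12, authorship ....111.....222

Answer: 4 12 5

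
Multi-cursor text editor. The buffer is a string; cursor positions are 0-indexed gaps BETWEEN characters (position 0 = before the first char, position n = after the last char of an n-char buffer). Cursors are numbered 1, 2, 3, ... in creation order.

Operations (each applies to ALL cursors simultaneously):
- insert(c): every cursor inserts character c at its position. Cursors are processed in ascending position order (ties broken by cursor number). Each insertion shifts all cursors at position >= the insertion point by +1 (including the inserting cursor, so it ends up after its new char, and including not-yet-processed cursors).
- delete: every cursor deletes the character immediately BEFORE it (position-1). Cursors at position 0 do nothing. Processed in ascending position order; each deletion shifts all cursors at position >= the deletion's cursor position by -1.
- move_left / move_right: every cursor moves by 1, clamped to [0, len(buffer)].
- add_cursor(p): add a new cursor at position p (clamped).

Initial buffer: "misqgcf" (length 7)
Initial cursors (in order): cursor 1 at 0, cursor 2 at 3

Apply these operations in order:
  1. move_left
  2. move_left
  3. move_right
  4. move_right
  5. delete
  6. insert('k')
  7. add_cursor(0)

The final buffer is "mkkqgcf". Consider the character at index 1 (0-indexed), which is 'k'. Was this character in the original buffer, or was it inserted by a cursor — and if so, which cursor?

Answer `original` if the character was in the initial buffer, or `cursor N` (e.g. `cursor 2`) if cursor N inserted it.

Answer: cursor 1

Derivation:
After op 1 (move_left): buffer="misqgcf" (len 7), cursors c1@0 c2@2, authorship .......
After op 2 (move_left): buffer="misqgcf" (len 7), cursors c1@0 c2@1, authorship .......
After op 3 (move_right): buffer="misqgcf" (len 7), cursors c1@1 c2@2, authorship .......
After op 4 (move_right): buffer="misqgcf" (len 7), cursors c1@2 c2@3, authorship .......
After op 5 (delete): buffer="mqgcf" (len 5), cursors c1@1 c2@1, authorship .....
After op 6 (insert('k')): buffer="mkkqgcf" (len 7), cursors c1@3 c2@3, authorship .12....
After op 7 (add_cursor(0)): buffer="mkkqgcf" (len 7), cursors c3@0 c1@3 c2@3, authorship .12....
Authorship (.=original, N=cursor N): . 1 2 . . . .
Index 1: author = 1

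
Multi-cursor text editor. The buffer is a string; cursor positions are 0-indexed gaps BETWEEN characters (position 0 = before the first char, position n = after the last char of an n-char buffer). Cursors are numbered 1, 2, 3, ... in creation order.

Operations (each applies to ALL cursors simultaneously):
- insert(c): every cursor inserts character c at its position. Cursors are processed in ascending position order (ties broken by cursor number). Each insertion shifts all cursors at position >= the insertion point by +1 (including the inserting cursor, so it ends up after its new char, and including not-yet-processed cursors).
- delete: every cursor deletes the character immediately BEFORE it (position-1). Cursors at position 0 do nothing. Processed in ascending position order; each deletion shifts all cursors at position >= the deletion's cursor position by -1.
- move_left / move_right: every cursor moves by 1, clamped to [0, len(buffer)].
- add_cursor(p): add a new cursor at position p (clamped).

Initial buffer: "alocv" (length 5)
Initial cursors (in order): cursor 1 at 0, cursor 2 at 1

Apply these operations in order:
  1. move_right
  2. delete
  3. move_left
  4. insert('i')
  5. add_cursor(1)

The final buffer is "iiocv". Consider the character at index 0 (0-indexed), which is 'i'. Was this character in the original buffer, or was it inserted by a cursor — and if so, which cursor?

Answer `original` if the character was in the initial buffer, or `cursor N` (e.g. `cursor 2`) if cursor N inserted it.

After op 1 (move_right): buffer="alocv" (len 5), cursors c1@1 c2@2, authorship .....
After op 2 (delete): buffer="ocv" (len 3), cursors c1@0 c2@0, authorship ...
After op 3 (move_left): buffer="ocv" (len 3), cursors c1@0 c2@0, authorship ...
After op 4 (insert('i')): buffer="iiocv" (len 5), cursors c1@2 c2@2, authorship 12...
After op 5 (add_cursor(1)): buffer="iiocv" (len 5), cursors c3@1 c1@2 c2@2, authorship 12...
Authorship (.=original, N=cursor N): 1 2 . . .
Index 0: author = 1

Answer: cursor 1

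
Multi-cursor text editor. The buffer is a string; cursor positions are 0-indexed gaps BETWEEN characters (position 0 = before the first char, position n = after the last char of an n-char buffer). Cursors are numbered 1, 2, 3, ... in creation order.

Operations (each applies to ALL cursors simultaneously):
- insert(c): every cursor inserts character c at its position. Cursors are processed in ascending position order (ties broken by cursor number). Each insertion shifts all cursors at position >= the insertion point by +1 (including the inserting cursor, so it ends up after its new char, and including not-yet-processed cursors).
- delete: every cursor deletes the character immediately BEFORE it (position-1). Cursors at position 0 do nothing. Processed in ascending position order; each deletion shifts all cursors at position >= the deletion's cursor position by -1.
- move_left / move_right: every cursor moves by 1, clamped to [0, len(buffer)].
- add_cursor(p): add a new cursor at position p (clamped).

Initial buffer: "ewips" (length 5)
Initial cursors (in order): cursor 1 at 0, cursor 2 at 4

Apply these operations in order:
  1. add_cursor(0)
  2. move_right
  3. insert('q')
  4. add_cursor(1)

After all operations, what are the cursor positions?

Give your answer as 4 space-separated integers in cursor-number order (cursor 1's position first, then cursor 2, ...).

Answer: 3 8 3 1

Derivation:
After op 1 (add_cursor(0)): buffer="ewips" (len 5), cursors c1@0 c3@0 c2@4, authorship .....
After op 2 (move_right): buffer="ewips" (len 5), cursors c1@1 c3@1 c2@5, authorship .....
After op 3 (insert('q')): buffer="eqqwipsq" (len 8), cursors c1@3 c3@3 c2@8, authorship .13....2
After op 4 (add_cursor(1)): buffer="eqqwipsq" (len 8), cursors c4@1 c1@3 c3@3 c2@8, authorship .13....2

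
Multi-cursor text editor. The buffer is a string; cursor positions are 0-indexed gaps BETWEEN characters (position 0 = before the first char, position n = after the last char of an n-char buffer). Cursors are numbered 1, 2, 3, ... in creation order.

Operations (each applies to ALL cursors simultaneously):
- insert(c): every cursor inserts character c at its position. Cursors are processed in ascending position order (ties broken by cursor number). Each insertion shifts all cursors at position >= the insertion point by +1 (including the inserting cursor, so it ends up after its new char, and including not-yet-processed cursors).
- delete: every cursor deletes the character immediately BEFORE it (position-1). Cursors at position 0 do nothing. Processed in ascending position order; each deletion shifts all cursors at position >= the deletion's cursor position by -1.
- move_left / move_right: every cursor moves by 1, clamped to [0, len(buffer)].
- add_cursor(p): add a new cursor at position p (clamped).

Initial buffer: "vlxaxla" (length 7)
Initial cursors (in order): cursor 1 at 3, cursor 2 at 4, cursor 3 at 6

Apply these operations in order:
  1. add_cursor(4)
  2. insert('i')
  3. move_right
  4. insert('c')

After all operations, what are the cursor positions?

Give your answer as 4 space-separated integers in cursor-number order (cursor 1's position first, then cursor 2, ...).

Answer: 6 11 15 11

Derivation:
After op 1 (add_cursor(4)): buffer="vlxaxla" (len 7), cursors c1@3 c2@4 c4@4 c3@6, authorship .......
After op 2 (insert('i')): buffer="vlxiaiixlia" (len 11), cursors c1@4 c2@7 c4@7 c3@10, authorship ...1.24..3.
After op 3 (move_right): buffer="vlxiaiixlia" (len 11), cursors c1@5 c2@8 c4@8 c3@11, authorship ...1.24..3.
After op 4 (insert('c')): buffer="vlxiaciixccliac" (len 15), cursors c1@6 c2@11 c4@11 c3@15, authorship ...1.124.24.3.3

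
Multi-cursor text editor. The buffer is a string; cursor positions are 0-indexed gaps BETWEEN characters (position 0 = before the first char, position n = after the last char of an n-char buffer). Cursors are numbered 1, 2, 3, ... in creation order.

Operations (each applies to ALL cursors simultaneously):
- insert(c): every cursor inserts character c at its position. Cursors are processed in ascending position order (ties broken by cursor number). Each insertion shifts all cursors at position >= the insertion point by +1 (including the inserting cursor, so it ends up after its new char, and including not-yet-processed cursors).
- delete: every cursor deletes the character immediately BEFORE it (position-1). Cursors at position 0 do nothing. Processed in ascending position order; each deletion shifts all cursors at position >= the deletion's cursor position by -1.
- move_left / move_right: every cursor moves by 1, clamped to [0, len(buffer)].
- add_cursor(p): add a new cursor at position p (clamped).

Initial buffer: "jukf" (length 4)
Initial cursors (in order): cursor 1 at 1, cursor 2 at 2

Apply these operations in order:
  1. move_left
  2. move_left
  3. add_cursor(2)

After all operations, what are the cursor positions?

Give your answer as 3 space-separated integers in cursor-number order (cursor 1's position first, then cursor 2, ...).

Answer: 0 0 2

Derivation:
After op 1 (move_left): buffer="jukf" (len 4), cursors c1@0 c2@1, authorship ....
After op 2 (move_left): buffer="jukf" (len 4), cursors c1@0 c2@0, authorship ....
After op 3 (add_cursor(2)): buffer="jukf" (len 4), cursors c1@0 c2@0 c3@2, authorship ....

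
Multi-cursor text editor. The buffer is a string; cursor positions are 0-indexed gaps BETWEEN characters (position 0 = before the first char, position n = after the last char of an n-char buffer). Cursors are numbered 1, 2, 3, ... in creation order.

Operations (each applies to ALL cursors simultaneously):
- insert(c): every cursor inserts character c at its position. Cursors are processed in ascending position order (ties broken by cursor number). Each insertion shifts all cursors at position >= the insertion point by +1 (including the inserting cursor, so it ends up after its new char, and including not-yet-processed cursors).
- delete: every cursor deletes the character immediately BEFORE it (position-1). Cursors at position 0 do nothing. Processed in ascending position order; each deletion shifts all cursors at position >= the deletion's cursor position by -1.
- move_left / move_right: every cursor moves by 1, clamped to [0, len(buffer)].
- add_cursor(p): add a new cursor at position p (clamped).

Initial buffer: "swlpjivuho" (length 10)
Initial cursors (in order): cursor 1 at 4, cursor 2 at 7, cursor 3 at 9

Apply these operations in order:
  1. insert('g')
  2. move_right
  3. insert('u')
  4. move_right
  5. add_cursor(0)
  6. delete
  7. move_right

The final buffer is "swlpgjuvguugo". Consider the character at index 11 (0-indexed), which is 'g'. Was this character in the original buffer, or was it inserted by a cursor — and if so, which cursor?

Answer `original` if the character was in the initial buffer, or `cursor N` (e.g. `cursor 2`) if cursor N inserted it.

Answer: cursor 3

Derivation:
After op 1 (insert('g')): buffer="swlpgjivguhgo" (len 13), cursors c1@5 c2@9 c3@12, authorship ....1...2..3.
After op 2 (move_right): buffer="swlpgjivguhgo" (len 13), cursors c1@6 c2@10 c3@13, authorship ....1...2..3.
After op 3 (insert('u')): buffer="swlpgjuivguuhgou" (len 16), cursors c1@7 c2@12 c3@16, authorship ....1.1..2.2.3.3
After op 4 (move_right): buffer="swlpgjuivguuhgou" (len 16), cursors c1@8 c2@13 c3@16, authorship ....1.1..2.2.3.3
After op 5 (add_cursor(0)): buffer="swlpgjuivguuhgou" (len 16), cursors c4@0 c1@8 c2@13 c3@16, authorship ....1.1..2.2.3.3
After op 6 (delete): buffer="swlpgjuvguugo" (len 13), cursors c4@0 c1@7 c2@11 c3@13, authorship ....1.1.2.23.
After op 7 (move_right): buffer="swlpgjuvguugo" (len 13), cursors c4@1 c1@8 c2@12 c3@13, authorship ....1.1.2.23.
Authorship (.=original, N=cursor N): . . . . 1 . 1 . 2 . 2 3 .
Index 11: author = 3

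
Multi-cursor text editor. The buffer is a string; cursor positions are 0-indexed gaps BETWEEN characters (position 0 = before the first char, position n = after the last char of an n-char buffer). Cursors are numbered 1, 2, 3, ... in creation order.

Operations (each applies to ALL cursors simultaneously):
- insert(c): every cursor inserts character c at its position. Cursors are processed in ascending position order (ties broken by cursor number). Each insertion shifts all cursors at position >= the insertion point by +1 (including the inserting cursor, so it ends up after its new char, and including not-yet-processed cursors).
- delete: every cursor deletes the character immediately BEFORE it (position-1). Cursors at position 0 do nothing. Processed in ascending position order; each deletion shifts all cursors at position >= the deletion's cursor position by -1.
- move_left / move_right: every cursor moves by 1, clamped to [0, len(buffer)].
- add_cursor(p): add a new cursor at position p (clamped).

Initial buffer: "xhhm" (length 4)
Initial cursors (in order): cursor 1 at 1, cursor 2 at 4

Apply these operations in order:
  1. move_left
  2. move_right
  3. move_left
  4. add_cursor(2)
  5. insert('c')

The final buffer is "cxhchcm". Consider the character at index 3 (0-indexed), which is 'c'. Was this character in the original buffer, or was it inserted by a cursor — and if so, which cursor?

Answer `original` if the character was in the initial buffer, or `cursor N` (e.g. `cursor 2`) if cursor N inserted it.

After op 1 (move_left): buffer="xhhm" (len 4), cursors c1@0 c2@3, authorship ....
After op 2 (move_right): buffer="xhhm" (len 4), cursors c1@1 c2@4, authorship ....
After op 3 (move_left): buffer="xhhm" (len 4), cursors c1@0 c2@3, authorship ....
After op 4 (add_cursor(2)): buffer="xhhm" (len 4), cursors c1@0 c3@2 c2@3, authorship ....
After op 5 (insert('c')): buffer="cxhchcm" (len 7), cursors c1@1 c3@4 c2@6, authorship 1..3.2.
Authorship (.=original, N=cursor N): 1 . . 3 . 2 .
Index 3: author = 3

Answer: cursor 3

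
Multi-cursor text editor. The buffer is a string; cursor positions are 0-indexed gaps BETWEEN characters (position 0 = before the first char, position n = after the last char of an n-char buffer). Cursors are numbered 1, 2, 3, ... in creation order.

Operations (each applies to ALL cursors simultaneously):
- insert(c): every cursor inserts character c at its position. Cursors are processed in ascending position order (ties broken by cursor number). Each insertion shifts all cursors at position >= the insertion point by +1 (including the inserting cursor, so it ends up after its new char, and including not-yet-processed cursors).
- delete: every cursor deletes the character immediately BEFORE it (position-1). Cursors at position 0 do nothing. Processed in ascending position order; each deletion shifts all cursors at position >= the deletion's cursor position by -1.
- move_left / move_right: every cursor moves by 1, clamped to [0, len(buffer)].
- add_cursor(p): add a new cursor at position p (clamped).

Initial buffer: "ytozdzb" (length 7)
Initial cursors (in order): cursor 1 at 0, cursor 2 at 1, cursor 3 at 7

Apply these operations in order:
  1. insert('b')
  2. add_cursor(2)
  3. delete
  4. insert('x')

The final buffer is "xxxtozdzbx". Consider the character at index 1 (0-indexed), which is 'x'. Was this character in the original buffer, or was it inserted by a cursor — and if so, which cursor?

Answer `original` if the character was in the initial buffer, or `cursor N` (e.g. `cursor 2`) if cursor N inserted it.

Answer: cursor 2

Derivation:
After op 1 (insert('b')): buffer="bybtozdzbb" (len 10), cursors c1@1 c2@3 c3@10, authorship 1.2......3
After op 2 (add_cursor(2)): buffer="bybtozdzbb" (len 10), cursors c1@1 c4@2 c2@3 c3@10, authorship 1.2......3
After op 3 (delete): buffer="tozdzb" (len 6), cursors c1@0 c2@0 c4@0 c3@6, authorship ......
After op 4 (insert('x')): buffer="xxxtozdzbx" (len 10), cursors c1@3 c2@3 c4@3 c3@10, authorship 124......3
Authorship (.=original, N=cursor N): 1 2 4 . . . . . . 3
Index 1: author = 2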